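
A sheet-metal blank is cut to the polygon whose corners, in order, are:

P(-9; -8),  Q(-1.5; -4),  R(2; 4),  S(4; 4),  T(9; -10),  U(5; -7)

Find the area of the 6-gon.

Apply Gauss's area formula: 2A = Σ (x_i·y_{i+1} − x_{i+1}·y_i), indices taken mod 6.
Σ = (24) + (2) + (-8) + (-76) + (-13) + (-103) = -174
Area = |Σ|/2 = 87.

87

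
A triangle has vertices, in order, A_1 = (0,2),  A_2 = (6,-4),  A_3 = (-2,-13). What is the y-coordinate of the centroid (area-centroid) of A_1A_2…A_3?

-5

Apply the shoelace (surveyor's) formula. First the cross-terms c_i = x_i·y_{i+1} − x_{i+1}·y_i:
  -12, -86, -4  ⇒  2A = -102, A = -51.
Then Σ (y_i + y_{i+1})·c_i = 1530, so ȳ = 1530 / (6·(-51)) = -5.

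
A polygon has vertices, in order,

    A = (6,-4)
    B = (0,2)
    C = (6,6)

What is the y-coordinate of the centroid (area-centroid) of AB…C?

4/3

Apply the shoelace formula. First the cross-terms c_i = x_i·y_{i+1} − x_{i+1}·y_i:
  12, -12, -60  ⇒  2A = -60, A = -30.
Then Σ (y_i + y_{i+1})·c_i = -240, so ȳ = -240 / (6·(-30)) = 4/3.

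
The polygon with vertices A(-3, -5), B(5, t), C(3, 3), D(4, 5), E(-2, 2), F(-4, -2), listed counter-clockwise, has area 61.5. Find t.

The doubled signed area Σ (x_i y_{i+1} − x_{i+1} y_i) is linear in t.
With t=0 it equals 87; the coefficient of t is -6 (from the two edges through B).
So -6·t + 87 = 2·61.5 = 123 ⇒ t = -6.

-6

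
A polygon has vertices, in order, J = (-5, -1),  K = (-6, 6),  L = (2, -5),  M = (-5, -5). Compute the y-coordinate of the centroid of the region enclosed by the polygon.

-308/219

Apply the surveyor's formula. First the cross-terms c_i = x_i·y_{i+1} − x_{i+1}·y_i:
  -36, 18, -35, -20  ⇒  2A = -73, A = -36.5.
Then Σ (y_i + y_{i+1})·c_i = 308, so ȳ = 308 / (6·(-36.5)) = -308/219.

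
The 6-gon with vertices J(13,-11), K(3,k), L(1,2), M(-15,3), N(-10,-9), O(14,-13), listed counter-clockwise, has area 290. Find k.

6

Write out the shoelace sum; only the two edges meeting at K involve k:
2·Area = [(13·k − 3·(-11)) + (3·2 − 1·k)] + 469
       = 12·k + 508 = 580
⇒ k = 6.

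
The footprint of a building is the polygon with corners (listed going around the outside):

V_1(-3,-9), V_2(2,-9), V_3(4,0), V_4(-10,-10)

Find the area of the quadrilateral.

50.5

Apply the shoelace formula: 2A = Σ (x_i·y_{i+1} − x_{i+1}·y_i), indices taken mod 4.
Σ = (45) + (36) + (-40) + (60) = 101
Area = |Σ|/2 = 50.5.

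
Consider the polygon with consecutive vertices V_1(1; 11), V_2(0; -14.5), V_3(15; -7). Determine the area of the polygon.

Apply the surveyor's formula: 2A = Σ (x_i·y_{i+1} − x_{i+1}·y_i), indices taken mod 3.
V_1→V_2: (1)(-14.5) − (0)(11) = -14.5
V_2→V_3: (0)(-7) − (15)(-14.5) = 217.5
V_3→V_1: (15)(11) − (1)(-7) = 172
Σ = 375
Area = |Σ|/2 = 187.5.

187.5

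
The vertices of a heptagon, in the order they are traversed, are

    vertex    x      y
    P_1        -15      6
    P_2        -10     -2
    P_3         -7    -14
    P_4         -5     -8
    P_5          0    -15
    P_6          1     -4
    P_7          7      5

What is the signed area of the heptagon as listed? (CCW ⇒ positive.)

Apply the surveyor's formula: 2A = Σ (x_i·y_{i+1} − x_{i+1}·y_i), indices taken mod 7.
P_1→P_2: (-15)(-2) − (-10)(6) = 90
P_2→P_3: (-10)(-14) − (-7)(-2) = 126
P_3→P_4: (-7)(-8) − (-5)(-14) = -14
P_4→P_5: (-5)(-15) − (0)(-8) = 75
P_5→P_6: (0)(-4) − (1)(-15) = 15
P_6→P_7: (1)(5) − (7)(-4) = 33
P_7→P_1: (7)(6) − (-15)(5) = 117
Σ = 442
Signed area = Σ/2 = 221 (positive ⇒ counter-clockwise traversal).

221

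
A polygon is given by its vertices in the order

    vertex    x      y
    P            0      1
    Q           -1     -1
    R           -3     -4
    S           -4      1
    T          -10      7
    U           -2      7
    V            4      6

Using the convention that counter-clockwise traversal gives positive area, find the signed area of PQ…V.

Apply the surveyor's formula: 2A = Σ (x_i·y_{i+1} − x_{i+1}·y_i), indices taken mod 7.
Σ = (1) + (1) + (-19) + (-18) + (-56) + (-40) + (4) = -127
Signed area = Σ/2 = -63.5 (negative ⇒ clockwise traversal).

-63.5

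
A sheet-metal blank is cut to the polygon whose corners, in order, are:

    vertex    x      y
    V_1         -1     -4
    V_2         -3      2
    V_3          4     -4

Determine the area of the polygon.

Apply the surveyor's formula: 2A = Σ (x_i·y_{i+1} − x_{i+1}·y_i), indices taken mod 3.
Σ = (-14) + (4) + (-20) = -30
Area = |Σ|/2 = 15.

15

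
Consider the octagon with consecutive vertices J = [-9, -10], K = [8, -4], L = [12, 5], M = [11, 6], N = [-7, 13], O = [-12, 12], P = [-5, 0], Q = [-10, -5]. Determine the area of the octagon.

J→K: (-9)(-4) − (8)(-10) = 116
K→L: (8)(5) − (12)(-4) = 88
L→M: (12)(6) − (11)(5) = 17
M→N: (11)(13) − (-7)(6) = 185
N→O: (-7)(12) − (-12)(13) = 72
O→P: (-12)(0) − (-5)(12) = 60
P→Q: (-5)(-5) − (-10)(0) = 25
Q→J: (-10)(-10) − (-9)(-5) = 55
Σ = 618
Area = |Σ|/2 = 309.

309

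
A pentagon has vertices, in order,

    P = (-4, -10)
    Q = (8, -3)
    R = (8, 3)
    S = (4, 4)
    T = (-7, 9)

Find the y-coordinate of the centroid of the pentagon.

-1/3

Apply Gauss's area formula. First the cross-terms c_i = x_i·y_{i+1} − x_{i+1}·y_i:
  92, 48, 20, 64, 106  ⇒  2A = 330, A = 165.
Then Σ (y_i + y_{i+1})·c_i = -330, so ȳ = -330 / (6·165) = -1/3.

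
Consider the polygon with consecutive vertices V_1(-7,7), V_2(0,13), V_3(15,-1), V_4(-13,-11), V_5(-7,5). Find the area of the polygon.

310

Cross-terms: -91, -195, -178, -142, -14  ⇒  Σ = -620
Area = |Σ|/2 = 310.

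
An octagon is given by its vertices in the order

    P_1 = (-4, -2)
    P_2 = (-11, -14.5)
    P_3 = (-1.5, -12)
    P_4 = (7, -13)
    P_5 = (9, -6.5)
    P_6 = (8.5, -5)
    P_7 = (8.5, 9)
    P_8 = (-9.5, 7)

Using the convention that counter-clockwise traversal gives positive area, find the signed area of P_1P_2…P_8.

Apply the surveyor's formula: 2A = Σ (x_i·y_{i+1} − x_{i+1}·y_i), indices taken mod 8.
Cross-terms: 36, 110.25, 103.5, 71.5, 10.25, 119, 145, 47  ⇒  Σ = 642.5
Signed area = Σ/2 = 321.25 (positive ⇒ counter-clockwise traversal).

321.25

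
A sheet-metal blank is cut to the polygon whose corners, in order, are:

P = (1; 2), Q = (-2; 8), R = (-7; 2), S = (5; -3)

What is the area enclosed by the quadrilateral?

44

Apply the surveyor's formula: 2A = Σ (x_i·y_{i+1} − x_{i+1}·y_i), indices taken mod 4.
Cross-terms: 12, 52, 11, 13  ⇒  Σ = 88
Area = |Σ|/2 = 44.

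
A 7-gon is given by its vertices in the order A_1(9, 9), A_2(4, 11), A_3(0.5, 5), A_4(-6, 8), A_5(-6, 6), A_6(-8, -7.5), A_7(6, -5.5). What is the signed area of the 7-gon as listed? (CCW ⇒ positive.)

204.5

Apply Gauss's area formula: 2A = Σ (x_i·y_{i+1} − x_{i+1}·y_i), indices taken mod 7.
Cross-terms: 63, 14.5, 34, 12, 93, 89, 103.5  ⇒  Σ = 409
Signed area = Σ/2 = 204.5 (positive ⇒ counter-clockwise traversal).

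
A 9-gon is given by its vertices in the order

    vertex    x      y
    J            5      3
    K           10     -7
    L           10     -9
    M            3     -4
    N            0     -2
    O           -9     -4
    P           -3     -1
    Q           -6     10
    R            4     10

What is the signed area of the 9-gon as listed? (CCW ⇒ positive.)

Σ = (-65) + (-20) + (-13) + (-6) + (-18) + (-3) + (-36) + (-100) + (-38) = -299
Signed area = Σ/2 = -149.5 (negative ⇒ clockwise traversal).

-149.5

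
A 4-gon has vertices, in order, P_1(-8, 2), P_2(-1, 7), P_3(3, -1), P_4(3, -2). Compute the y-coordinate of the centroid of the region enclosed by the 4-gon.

199/87

Apply the shoelace formula. First the cross-terms c_i = x_i·y_{i+1} − x_{i+1}·y_i:
  -54, -20, -3, -10  ⇒  2A = -87, A = -43.5.
Then Σ (y_i + y_{i+1})·c_i = -597, so ȳ = -597 / (6·(-43.5)) = 199/87.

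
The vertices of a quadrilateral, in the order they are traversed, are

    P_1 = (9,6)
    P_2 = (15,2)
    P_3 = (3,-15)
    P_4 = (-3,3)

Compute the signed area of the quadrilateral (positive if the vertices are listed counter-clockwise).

Apply Gauss's area formula: 2A = Σ (x_i·y_{i+1} − x_{i+1}·y_i), indices taken mod 4.
Cross-terms: -72, -231, -36, -45  ⇒  Σ = -384
Signed area = Σ/2 = -192 (negative ⇒ clockwise traversal).

-192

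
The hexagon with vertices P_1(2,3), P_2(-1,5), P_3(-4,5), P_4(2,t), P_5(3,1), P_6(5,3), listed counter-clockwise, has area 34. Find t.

Write out the shoelace sum; only the two edges meeting at P_4 involve t:
2·Area = [((-4)·t − 2·5) + (2·1 − 3·t)] + 41
       = -7·t + 33 = 68
⇒ t = -5.

-5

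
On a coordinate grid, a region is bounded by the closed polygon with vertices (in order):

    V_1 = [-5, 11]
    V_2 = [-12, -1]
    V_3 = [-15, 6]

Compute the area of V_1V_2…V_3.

V_1→V_2: (-5)(-1) − (-12)(11) = 137
V_2→V_3: (-12)(6) − (-15)(-1) = -87
V_3→V_1: (-15)(11) − (-5)(6) = -135
Σ = -85
Area = |Σ|/2 = 42.5.

42.5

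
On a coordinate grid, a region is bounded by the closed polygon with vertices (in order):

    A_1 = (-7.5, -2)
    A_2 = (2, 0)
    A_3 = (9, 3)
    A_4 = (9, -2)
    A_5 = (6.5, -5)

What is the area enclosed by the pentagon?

58.75

Apply the shoelace formula: 2A = Σ (x_i·y_{i+1} − x_{i+1}·y_i), indices taken mod 5.
A_1→A_2: (-7.5)(0) − (2)(-2) = 4
A_2→A_3: (2)(3) − (9)(0) = 6
A_3→A_4: (9)(-2) − (9)(3) = -45
A_4→A_5: (9)(-5) − (6.5)(-2) = -32
A_5→A_1: (6.5)(-2) − (-7.5)(-5) = -50.5
Σ = -117.5
Area = |Σ|/2 = 58.75.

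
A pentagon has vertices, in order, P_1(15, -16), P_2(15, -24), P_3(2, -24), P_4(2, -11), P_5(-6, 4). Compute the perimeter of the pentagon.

80

|P_1P_2| = √((0)² + (-8)²) = √64 = 8
|P_2P_3| = √((-13)² + (0)²) = √169 = 13
|P_3P_4| = √((0)² + (13)²) = √169 = 13
|P_4P_5| = √((-8)² + (15)²) = √289 = 17
|P_5P_1| = √((21)² + (-20)²) = √841 = 29
Perimeter = 8 + 13 + 13 + 17 + 29 = 80.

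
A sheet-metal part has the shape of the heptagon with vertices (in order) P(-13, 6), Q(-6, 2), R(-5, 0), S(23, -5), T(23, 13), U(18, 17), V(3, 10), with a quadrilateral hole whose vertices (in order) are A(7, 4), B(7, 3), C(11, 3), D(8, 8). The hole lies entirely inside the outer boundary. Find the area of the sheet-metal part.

Outer boundary:
P→Q: (-13)(2) − (-6)(6) = 10
Q→R: (-6)(0) − (-5)(2) = 10
R→S: (-5)(-5) − (23)(0) = 25
S→T: (23)(13) − (23)(-5) = 414
T→U: (23)(17) − (18)(13) = 157
U→V: (18)(10) − (3)(17) = 129
V→P: (3)(6) − (-13)(10) = 148
Σ = 893
Area = |Σ|/2 = 446.5.
Hole:
Apply the surveyor's formula: 2A = Σ (x_i·y_{i+1} − x_{i+1}·y_i), indices taken mod 4.
Σ = (-7) + (-12) + (64) + (-24) = 21
Area = |Σ|/2 = 10.5.
Net area = 446.5 − 10.5 = 436.

436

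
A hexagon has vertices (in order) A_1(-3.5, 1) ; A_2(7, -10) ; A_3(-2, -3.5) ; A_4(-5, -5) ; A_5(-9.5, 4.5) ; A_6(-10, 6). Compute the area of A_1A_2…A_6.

Apply the surveyor's formula: 2A = Σ (x_i·y_{i+1} − x_{i+1}·y_i), indices taken mod 6.
Cross-terms: 28, -44.5, -7.5, -70, -12, 11  ⇒  Σ = -95
Area = |Σ|/2 = 47.5.

47.5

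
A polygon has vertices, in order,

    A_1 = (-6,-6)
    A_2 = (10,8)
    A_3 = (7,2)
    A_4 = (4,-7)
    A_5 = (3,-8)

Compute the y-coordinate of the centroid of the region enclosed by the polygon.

Apply the surveyor's formula. First the cross-terms c_i = x_i·y_{i+1} − x_{i+1}·y_i:
  12, -36, -57, -11, -66  ⇒  2A = -158, A = -79.
Then Σ (y_i + y_{i+1})·c_i = 1038, so ȳ = 1038 / (6·(-79)) = -173/79.

-173/79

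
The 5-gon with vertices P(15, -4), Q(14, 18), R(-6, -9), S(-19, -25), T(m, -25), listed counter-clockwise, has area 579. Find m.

Write out the shoelace sum; only the two edges meeting at T involve m:
2·Area = [((-19)·(-25) − m·(-25)) + (m·(-4) − 15·(-25))] + 287
       = 21·m + 1137 = 1158
⇒ m = 1.

1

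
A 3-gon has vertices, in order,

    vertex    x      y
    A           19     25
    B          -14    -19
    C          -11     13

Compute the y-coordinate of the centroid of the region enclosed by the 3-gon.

Apply the surveyor's formula. First the cross-terms c_i = x_i·y_{i+1} − x_{i+1}·y_i:
  -11, -391, -522  ⇒  2A = -924, A = -462.
Then Σ (y_i + y_{i+1})·c_i = -17556, so ȳ = -17556 / (6·(-462)) = 19/3.

19/3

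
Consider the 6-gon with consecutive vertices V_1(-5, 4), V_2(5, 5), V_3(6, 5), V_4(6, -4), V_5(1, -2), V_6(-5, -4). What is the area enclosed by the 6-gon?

Apply the surveyor's formula: 2A = Σ (x_i·y_{i+1} − x_{i+1}·y_i), indices taken mod 6.
Σ = (-45) + (-5) + (-54) + (-8) + (-14) + (-40) = -166
Area = |Σ|/2 = 83.

83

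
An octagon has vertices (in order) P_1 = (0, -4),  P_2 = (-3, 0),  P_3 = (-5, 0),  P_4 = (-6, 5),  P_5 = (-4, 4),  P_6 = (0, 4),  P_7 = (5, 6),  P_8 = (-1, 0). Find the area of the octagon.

Apply the surveyor's formula: 2A = Σ (x_i·y_{i+1} − x_{i+1}·y_i), indices taken mod 8.
Cross-terms: -12, 0, -25, -4, -16, -20, 6, 4  ⇒  Σ = -67
Area = |Σ|/2 = 33.5.

33.5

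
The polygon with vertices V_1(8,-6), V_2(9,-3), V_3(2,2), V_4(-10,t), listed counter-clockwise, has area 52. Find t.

Write out the shoelace sum; only the two edges meeting at V_4 involve t:
2·Area = [(2·t − (-10)·2) + ((-10)·(-6) − 8·t)] + 54
       = -6·t + 134 = 104
⇒ t = 5.

5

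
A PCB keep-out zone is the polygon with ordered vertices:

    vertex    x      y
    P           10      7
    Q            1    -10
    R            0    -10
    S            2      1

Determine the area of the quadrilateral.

Σ = (-107) + (-10) + (20) + (4) = -93
Area = |Σ|/2 = 46.5.

46.5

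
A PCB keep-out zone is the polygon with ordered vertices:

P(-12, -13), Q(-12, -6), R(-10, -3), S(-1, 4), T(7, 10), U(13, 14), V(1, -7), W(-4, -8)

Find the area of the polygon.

P→Q: (-12)(-6) − (-12)(-13) = -84
Q→R: (-12)(-3) − (-10)(-6) = -24
R→S: (-10)(4) − (-1)(-3) = -43
S→T: (-1)(10) − (7)(4) = -38
T→U: (7)(14) − (13)(10) = -32
U→V: (13)(-7) − (1)(14) = -105
V→W: (1)(-8) − (-4)(-7) = -36
W→P: (-4)(-13) − (-12)(-8) = -44
Σ = -406
Area = |Σ|/2 = 203.

203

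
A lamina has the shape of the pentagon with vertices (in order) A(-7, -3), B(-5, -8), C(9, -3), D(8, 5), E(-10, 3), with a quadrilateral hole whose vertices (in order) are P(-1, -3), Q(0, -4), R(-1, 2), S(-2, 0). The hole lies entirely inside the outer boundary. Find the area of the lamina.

156

Outer boundary:
Σ = (41) + (87) + (69) + (74) + (51) = 322
Area = |Σ|/2 = 161.
Hole:
Apply the shoelace formula: 2A = Σ (x_i·y_{i+1} − x_{i+1}·y_i), indices taken mod 4.
Σ = (4) + (-4) + (4) + (6) = 10
Area = |Σ|/2 = 5.
Net area = 161 − 5 = 156.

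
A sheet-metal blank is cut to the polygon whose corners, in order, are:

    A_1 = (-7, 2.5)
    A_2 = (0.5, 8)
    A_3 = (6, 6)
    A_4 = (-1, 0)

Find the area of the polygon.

49.375

Apply the shoelace formula: 2A = Σ (x_i·y_{i+1} − x_{i+1}·y_i), indices taken mod 4.
A_1→A_2: (-7)(8) − (0.5)(2.5) = -57.25
A_2→A_3: (0.5)(6) − (6)(8) = -45
A_3→A_4: (6)(0) − (-1)(6) = 6
A_4→A_1: (-1)(2.5) − (-7)(0) = -2.5
Σ = -98.75
Area = |Σ|/2 = 49.375.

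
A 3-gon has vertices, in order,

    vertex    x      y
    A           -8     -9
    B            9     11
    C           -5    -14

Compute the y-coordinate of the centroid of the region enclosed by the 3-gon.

-4

Apply the shoelace (surveyor's) formula. First the cross-terms c_i = x_i·y_{i+1} − x_{i+1}·y_i:
  -7, -71, -67  ⇒  2A = -145, A = -72.5.
Then Σ (y_i + y_{i+1})·c_i = 1740, so ȳ = 1740 / (6·(-72.5)) = -4.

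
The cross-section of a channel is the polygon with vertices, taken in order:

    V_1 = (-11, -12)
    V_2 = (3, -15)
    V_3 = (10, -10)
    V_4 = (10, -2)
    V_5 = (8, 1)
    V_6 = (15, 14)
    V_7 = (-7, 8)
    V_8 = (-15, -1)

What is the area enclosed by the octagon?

Apply Gauss's area formula: 2A = Σ (x_i·y_{i+1} − x_{i+1}·y_i), indices taken mod 8.
Σ = (201) + (120) + (80) + (26) + (97) + (218) + (127) + (169) = 1038
Area = |Σ|/2 = 519.

519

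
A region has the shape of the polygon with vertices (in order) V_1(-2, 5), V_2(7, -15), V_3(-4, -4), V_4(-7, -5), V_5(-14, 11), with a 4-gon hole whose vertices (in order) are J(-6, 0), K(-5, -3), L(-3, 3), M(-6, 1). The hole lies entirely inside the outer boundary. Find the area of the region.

Outer boundary:
V_1→V_2: (-2)(-15) − (7)(5) = -5
V_2→V_3: (7)(-4) − (-4)(-15) = -88
V_3→V_4: (-4)(-5) − (-7)(-4) = -8
V_4→V_5: (-7)(11) − (-14)(-5) = -147
V_5→V_1: (-14)(5) − (-2)(11) = -48
Σ = -296
Area = |Σ|/2 = 148.
Hole:
Apply the shoelace (surveyor's) formula: 2A = Σ (x_i·y_{i+1} − x_{i+1}·y_i), indices taken mod 4.
Cross-terms: 18, -24, 15, 6  ⇒  Σ = 15
Area = |Σ|/2 = 7.5.
Net area = 148 − 7.5 = 140.5.

140.5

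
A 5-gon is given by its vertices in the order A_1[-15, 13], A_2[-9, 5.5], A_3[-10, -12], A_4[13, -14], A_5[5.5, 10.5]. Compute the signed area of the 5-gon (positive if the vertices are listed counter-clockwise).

468

Apply the surveyor's formula: 2A = Σ (x_i·y_{i+1} − x_{i+1}·y_i), indices taken mod 5.
Σ = (34.5) + (163) + (296) + (213.5) + (229) = 936
Signed area = Σ/2 = 468 (positive ⇒ counter-clockwise traversal).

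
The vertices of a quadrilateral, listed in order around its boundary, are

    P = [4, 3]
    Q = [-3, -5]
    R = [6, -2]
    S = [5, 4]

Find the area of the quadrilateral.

P→Q: (4)(-5) − (-3)(3) = -11
Q→R: (-3)(-2) − (6)(-5) = 36
R→S: (6)(4) − (5)(-2) = 34
S→P: (5)(3) − (4)(4) = -1
Σ = 58
Area = |Σ|/2 = 29.

29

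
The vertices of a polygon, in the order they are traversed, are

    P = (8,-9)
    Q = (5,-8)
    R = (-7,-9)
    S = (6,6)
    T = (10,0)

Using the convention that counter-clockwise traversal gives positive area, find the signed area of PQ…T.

-129

Apply the shoelace formula: 2A = Σ (x_i·y_{i+1} − x_{i+1}·y_i), indices taken mod 5.
Σ = (-19) + (-101) + (12) + (-60) + (-90) = -258
Signed area = Σ/2 = -129 (negative ⇒ clockwise traversal).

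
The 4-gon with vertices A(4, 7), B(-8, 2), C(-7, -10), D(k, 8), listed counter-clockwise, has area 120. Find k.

10

The doubled signed area Σ (x_i y_{i+1} − x_{i+1} y_i) is linear in k.
With k=0 it equals 70; the coefficient of k is 17 (from the two edges through D).
So 17·k + 70 = 2·120 = 240 ⇒ k = 10.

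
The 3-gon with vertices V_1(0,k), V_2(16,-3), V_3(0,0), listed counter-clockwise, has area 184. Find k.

-23

The doubled signed area Σ (x_i y_{i+1} − x_{i+1} y_i) is linear in k.
With k=0 it equals 0; the coefficient of k is -16 (from the two edges through V_1).
So -16·k + 0 = 2·184 = 368 ⇒ k = -23.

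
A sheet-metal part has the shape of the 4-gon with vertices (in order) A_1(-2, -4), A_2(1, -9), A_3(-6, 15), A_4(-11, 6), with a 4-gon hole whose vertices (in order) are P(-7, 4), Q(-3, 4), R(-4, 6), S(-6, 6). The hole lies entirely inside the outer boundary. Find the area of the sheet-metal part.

78

Outer boundary:
A_1→A_2: (-2)(-9) − (1)(-4) = 22
A_2→A_3: (1)(15) − (-6)(-9) = -39
A_3→A_4: (-6)(6) − (-11)(15) = 129
A_4→A_1: (-11)(-4) − (-2)(6) = 56
Σ = 168
Area = |Σ|/2 = 84.
Hole:
Σ = (-16) + (-2) + (12) + (18) = 12
Area = |Σ|/2 = 6.
Net area = 84 − 6 = 78.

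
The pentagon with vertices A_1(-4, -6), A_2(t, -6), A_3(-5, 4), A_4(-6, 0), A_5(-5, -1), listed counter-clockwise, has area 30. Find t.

Write out the shoelace sum; only the two edges meeting at A_2 involve t:
2·Area = [((-4)·(-6) − t·(-6)) + (t·4 − (-5)·(-6))] + 56
       = 10·t + 50 = 60
⇒ t = 1.

1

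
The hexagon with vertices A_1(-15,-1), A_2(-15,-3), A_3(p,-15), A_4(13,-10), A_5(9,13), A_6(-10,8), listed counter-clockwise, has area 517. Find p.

Write out the shoelace sum; only the two edges meeting at A_3 involve p:
2·Area = [((-15)·(-15) − p·(-3)) + (p·(-10) − 13·(-15))] + 621
       = -7·p + 1041 = 1034
⇒ p = 1.

1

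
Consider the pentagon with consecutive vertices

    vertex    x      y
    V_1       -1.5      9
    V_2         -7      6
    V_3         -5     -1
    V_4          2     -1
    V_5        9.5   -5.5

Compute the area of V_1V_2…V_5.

V_1→V_2: (-1.5)(6) − (-7)(9) = 54
V_2→V_3: (-7)(-1) − (-5)(6) = 37
V_3→V_4: (-5)(-1) − (2)(-1) = 7
V_4→V_5: (2)(-5.5) − (9.5)(-1) = -1.5
V_5→V_1: (9.5)(9) − (-1.5)(-5.5) = 77.25
Σ = 173.75
Area = |Σ|/2 = 86.875.

86.875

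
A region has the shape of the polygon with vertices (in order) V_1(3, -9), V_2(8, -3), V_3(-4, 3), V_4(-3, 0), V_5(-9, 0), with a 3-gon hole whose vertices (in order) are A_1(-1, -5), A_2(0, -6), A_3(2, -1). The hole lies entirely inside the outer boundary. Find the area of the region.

79

Outer boundary:
Cross-terms: 63, 12, 9, 0, 81  ⇒  Σ = 165
Area = |Σ|/2 = 82.5.
Hole:
Apply the surveyor's formula: 2A = Σ (x_i·y_{i+1} − x_{i+1}·y_i), indices taken mod 3.
Σ = (6) + (12) + (-11) = 7
Area = |Σ|/2 = 3.5.
Net area = 82.5 − 3.5 = 79.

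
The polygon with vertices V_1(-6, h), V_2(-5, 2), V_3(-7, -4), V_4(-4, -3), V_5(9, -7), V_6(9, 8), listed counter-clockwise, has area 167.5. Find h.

5

Write out the shoelace sum; only the two edges meeting at V_1 involve h:
2·Area = [(9·h − (-6)·8) + ((-6)·2 − (-5)·h)] + 229
       = 14·h + 265 = 335
⇒ h = 5.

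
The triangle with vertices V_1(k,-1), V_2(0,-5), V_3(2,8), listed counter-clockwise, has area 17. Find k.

The doubled signed area Σ (x_i y_{i+1} − x_{i+1} y_i) is linear in k.
With k=0 it equals 8; the coefficient of k is -13 (from the two edges through V_1).
So -13·k + 8 = 2·17 = 34 ⇒ k = -2.

-2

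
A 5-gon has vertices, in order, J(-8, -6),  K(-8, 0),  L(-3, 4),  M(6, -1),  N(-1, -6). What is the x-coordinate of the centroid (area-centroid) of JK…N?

-125/54

Apply the surveyor's formula. First the cross-terms c_i = x_i·y_{i+1} − x_{i+1}·y_i:
  -48, -32, -21, -37, -42  ⇒  2A = -180, A = -90.
Then Σ (x_i + x_{i+1})·c_i = 1250, so x̄ = 1250 / (6·(-90)) = -125/54.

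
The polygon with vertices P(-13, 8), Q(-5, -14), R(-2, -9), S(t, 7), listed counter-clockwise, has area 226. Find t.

The doubled signed area Σ (x_i y_{i+1} − x_{i+1} y_i) is linear in t.
With t=0 it equals 316; the coefficient of t is 17 (from the two edges through S).
So 17·t + 316 = 2·226 = 452 ⇒ t = 8.

8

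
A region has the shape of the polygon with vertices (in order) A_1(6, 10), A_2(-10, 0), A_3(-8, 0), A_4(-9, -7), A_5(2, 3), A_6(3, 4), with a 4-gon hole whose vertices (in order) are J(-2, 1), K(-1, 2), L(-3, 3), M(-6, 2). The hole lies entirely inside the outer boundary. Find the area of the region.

69

Outer boundary:
A_1→A_2: (6)(0) − (-10)(10) = 100
A_2→A_3: (-10)(0) − (-8)(0) = 0
A_3→A_4: (-8)(-7) − (-9)(0) = 56
A_4→A_5: (-9)(3) − (2)(-7) = -13
A_5→A_6: (2)(4) − (3)(3) = -1
A_6→A_1: (3)(10) − (6)(4) = 6
Σ = 148
Area = |Σ|/2 = 74.
Hole:
Apply Gauss's area formula: 2A = Σ (x_i·y_{i+1} − x_{i+1}·y_i), indices taken mod 4.
J→K: (-2)(2) − (-1)(1) = -3
K→L: (-1)(3) − (-3)(2) = 3
L→M: (-3)(2) − (-6)(3) = 12
M→J: (-6)(1) − (-2)(2) = -2
Σ = 10
Area = |Σ|/2 = 5.
Net area = 74 − 5 = 69.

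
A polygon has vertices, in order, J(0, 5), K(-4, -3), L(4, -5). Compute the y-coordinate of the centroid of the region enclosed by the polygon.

Apply the shoelace formula. First the cross-terms c_i = x_i·y_{i+1} − x_{i+1}·y_i:
  20, 32, 20  ⇒  2A = 72, A = 36.
Then Σ (y_i + y_{i+1})·c_i = -216, so ȳ = -216 / (6·36) = -1.

-1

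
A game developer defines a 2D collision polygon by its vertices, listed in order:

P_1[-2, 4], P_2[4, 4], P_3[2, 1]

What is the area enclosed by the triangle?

Apply the shoelace (surveyor's) formula: 2A = Σ (x_i·y_{i+1} − x_{i+1}·y_i), indices taken mod 3.
Σ = (-24) + (-4) + (10) = -18
Area = |Σ|/2 = 9.

9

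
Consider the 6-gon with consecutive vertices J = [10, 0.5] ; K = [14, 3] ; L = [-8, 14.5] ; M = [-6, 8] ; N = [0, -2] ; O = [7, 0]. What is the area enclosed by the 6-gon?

151.25

Σ = (23) + (227) + (23) + (12) + (14) + (3.5) = 302.5
Area = |Σ|/2 = 151.25.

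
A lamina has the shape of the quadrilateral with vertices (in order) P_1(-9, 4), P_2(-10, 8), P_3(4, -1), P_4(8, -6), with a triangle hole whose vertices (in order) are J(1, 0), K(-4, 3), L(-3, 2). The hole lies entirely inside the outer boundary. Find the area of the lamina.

Outer boundary:
Apply the shoelace formula: 2A = Σ (x_i·y_{i+1} − x_{i+1}·y_i), indices taken mod 4.
Σ = (-32) + (-22) + (-16) + (-22) = -92
Area = |Σ|/2 = 46.
Hole:
J→K: (1)(3) − (-4)(0) = 3
K→L: (-4)(2) − (-3)(3) = 1
L→J: (-3)(0) − (1)(2) = -2
Σ = 2
Area = |Σ|/2 = 1.
Net area = 46 − 1 = 45.

45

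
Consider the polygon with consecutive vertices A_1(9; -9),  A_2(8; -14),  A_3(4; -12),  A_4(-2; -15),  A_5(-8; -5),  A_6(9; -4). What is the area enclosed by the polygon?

128

Apply the shoelace (surveyor's) formula: 2A = Σ (x_i·y_{i+1} − x_{i+1}·y_i), indices taken mod 6.
A_1→A_2: (9)(-14) − (8)(-9) = -54
A_2→A_3: (8)(-12) − (4)(-14) = -40
A_3→A_4: (4)(-15) − (-2)(-12) = -84
A_4→A_5: (-2)(-5) − (-8)(-15) = -110
A_5→A_6: (-8)(-4) − (9)(-5) = 77
A_6→A_1: (9)(-9) − (9)(-4) = -45
Σ = -256
Area = |Σ|/2 = 128.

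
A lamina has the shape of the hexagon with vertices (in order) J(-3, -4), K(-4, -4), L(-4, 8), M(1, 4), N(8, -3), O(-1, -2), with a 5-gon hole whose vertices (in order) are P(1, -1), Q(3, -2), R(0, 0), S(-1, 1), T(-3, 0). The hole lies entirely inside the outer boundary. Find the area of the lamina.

Outer boundary:
Apply the shoelace formula: 2A = Σ (x_i·y_{i+1} − x_{i+1}·y_i), indices taken mod 6.
Cross-terms: -4, -48, -24, -35, -19, -2  ⇒  Σ = -132
Area = |Σ|/2 = 66.
Hole:
Apply the surveyor's formula: 2A = Σ (x_i·y_{i+1} − x_{i+1}·y_i), indices taken mod 5.
Σ = (1) + (0) + (0) + (3) + (3) = 7
Area = |Σ|/2 = 3.5.
Net area = 66 − 3.5 = 62.5.

62.5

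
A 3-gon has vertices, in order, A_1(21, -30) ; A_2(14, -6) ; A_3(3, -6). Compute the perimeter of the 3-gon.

66

|A_1A_2| = √((-7)² + (24)²) = √625 = 25
|A_2A_3| = √((-11)² + (0)²) = √121 = 11
|A_3A_1| = √((18)² + (-24)²) = √900 = 30
Perimeter = 25 + 11 + 30 = 66.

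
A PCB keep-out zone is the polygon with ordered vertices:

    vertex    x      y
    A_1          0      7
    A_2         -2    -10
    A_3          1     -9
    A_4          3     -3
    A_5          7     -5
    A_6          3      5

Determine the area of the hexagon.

Apply the shoelace formula: 2A = Σ (x_i·y_{i+1} − x_{i+1}·y_i), indices taken mod 6.
Σ = (14) + (28) + (24) + (6) + (50) + (21) = 143
Area = |Σ|/2 = 71.5.

71.5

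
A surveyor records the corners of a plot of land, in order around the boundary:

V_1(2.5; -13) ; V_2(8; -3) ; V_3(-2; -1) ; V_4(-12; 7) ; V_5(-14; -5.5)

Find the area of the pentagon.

208.125

Σ = (96.5) + (-14) + (-26) + (164) + (195.75) = 416.25
Area = |Σ|/2 = 208.125.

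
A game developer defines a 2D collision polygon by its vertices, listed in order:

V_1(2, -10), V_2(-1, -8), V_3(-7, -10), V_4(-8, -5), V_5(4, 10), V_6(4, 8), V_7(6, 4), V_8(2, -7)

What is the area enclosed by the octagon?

136.5

Apply the shoelace (surveyor's) formula: 2A = Σ (x_i·y_{i+1} − x_{i+1}·y_i), indices taken mod 8.
Σ = (-26) + (-46) + (-45) + (-60) + (-8) + (-32) + (-50) + (-6) = -273
Area = |Σ|/2 = 136.5.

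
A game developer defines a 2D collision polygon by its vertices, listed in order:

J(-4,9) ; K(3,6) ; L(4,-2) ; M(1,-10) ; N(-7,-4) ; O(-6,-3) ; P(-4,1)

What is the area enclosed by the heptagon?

Apply the surveyor's formula: 2A = Σ (x_i·y_{i+1} − x_{i+1}·y_i), indices taken mod 7.
J→K: (-4)(6) − (3)(9) = -51
K→L: (3)(-2) − (4)(6) = -30
L→M: (4)(-10) − (1)(-2) = -38
M→N: (1)(-4) − (-7)(-10) = -74
N→O: (-7)(-3) − (-6)(-4) = -3
O→P: (-6)(1) − (-4)(-3) = -18
P→J: (-4)(9) − (-4)(1) = -32
Σ = -246
Area = |Σ|/2 = 123.

123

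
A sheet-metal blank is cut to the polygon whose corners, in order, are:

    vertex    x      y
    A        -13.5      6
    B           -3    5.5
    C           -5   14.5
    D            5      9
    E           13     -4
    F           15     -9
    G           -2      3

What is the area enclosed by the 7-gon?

164.125

Apply the shoelace (surveyor's) formula: 2A = Σ (x_i·y_{i+1} − x_{i+1}·y_i), indices taken mod 7.
Σ = (-56.25) + (-16) + (-117.5) + (-137) + (-57) + (27) + (28.5) = -328.25
Area = |Σ|/2 = 164.125.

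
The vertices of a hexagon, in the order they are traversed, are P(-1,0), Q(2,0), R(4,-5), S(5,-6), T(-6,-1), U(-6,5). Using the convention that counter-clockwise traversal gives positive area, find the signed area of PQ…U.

-40.5

Apply the surveyor's formula: 2A = Σ (x_i·y_{i+1} − x_{i+1}·y_i), indices taken mod 6.
Σ = (0) + (-10) + (1) + (-41) + (-36) + (5) = -81
Signed area = Σ/2 = -40.5 (negative ⇒ clockwise traversal).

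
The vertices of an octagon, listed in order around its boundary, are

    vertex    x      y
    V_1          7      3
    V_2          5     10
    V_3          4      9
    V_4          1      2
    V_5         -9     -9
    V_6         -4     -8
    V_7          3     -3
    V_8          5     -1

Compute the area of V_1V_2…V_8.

Σ = (55) + (5) + (-1) + (9) + (36) + (36) + (12) + (22) = 174
Area = |Σ|/2 = 87.

87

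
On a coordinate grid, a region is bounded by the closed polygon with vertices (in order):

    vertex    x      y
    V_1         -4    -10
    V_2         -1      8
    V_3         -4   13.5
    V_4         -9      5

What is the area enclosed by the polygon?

Apply the surveyor's formula: 2A = Σ (x_i·y_{i+1} − x_{i+1}·y_i), indices taken mod 4.
Cross-terms: -42, 18.5, 101.5, 110  ⇒  Σ = 188
Area = |Σ|/2 = 94.

94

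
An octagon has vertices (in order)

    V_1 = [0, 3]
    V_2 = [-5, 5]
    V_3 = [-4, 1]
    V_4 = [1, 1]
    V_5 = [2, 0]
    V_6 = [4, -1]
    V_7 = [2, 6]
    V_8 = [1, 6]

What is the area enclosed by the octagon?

Apply the surveyor's formula: 2A = Σ (x_i·y_{i+1} − x_{i+1}·y_i), indices taken mod 8.
Σ = (15) + (15) + (-5) + (-2) + (-2) + (26) + (6) + (3) = 56
Area = |Σ|/2 = 28.

28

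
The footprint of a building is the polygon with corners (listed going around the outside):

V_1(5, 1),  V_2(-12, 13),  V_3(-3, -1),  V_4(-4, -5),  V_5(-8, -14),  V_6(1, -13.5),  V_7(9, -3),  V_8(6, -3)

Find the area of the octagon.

Apply the shoelace (surveyor's) formula: 2A = Σ (x_i·y_{i+1} − x_{i+1}·y_i), indices taken mod 8.
Σ = (77) + (51) + (11) + (16) + (122) + (118.5) + (-9) + (21) = 407.5
Area = |Σ|/2 = 203.75.

203.75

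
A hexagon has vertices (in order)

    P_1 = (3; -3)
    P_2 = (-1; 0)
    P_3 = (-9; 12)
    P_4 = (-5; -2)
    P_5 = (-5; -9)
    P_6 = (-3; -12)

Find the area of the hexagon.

Apply Gauss's area formula: 2A = Σ (x_i·y_{i+1} − x_{i+1}·y_i), indices taken mod 6.
Σ = (-3) + (-12) + (78) + (35) + (33) + (45) = 176
Area = |Σ|/2 = 88.

88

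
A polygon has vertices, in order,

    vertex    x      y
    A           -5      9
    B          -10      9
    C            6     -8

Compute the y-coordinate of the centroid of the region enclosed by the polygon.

Apply the shoelace formula. First the cross-terms c_i = x_i·y_{i+1} − x_{i+1}·y_i:
  45, 26, 14  ⇒  2A = 85, A = 42.5.
Then Σ (y_i + y_{i+1})·c_i = 850, so ȳ = 850 / (6·42.5) = 10/3.

10/3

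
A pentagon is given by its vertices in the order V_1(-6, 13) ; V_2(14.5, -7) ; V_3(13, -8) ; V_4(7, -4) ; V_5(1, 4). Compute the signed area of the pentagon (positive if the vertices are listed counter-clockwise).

Cross-terms: -146.5, -25, 4, 32, 37  ⇒  Σ = -98.5
Signed area = Σ/2 = -49.25 (negative ⇒ clockwise traversal).

-49.25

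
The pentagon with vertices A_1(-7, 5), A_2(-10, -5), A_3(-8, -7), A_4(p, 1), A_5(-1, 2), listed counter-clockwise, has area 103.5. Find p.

10

Write out the shoelace sum; only the two edges meeting at A_4 involve p:
2·Area = [((-8)·1 − p·(-7)) + (p·2 − (-1)·1)] + 124
       = 9·p + 117 = 207
⇒ p = 10.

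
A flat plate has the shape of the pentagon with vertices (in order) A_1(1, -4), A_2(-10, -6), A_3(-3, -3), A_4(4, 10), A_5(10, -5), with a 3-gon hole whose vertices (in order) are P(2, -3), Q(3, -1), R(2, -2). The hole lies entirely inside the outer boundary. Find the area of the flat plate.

103

Outer boundary:
Cross-terms: -46, 12, -18, -120, -35  ⇒  Σ = -207
Area = |Σ|/2 = 103.5.
Hole:
Cross-terms: 7, -4, -2  ⇒  Σ = 1
Area = |Σ|/2 = 0.5.
Net area = 103.5 − 0.5 = 103.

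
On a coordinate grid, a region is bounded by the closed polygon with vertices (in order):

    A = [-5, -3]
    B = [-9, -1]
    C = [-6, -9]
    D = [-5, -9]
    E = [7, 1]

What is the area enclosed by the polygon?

52

Apply the shoelace (surveyor's) formula: 2A = Σ (x_i·y_{i+1} − x_{i+1}·y_i), indices taken mod 5.
Σ = (-22) + (75) + (9) + (58) + (-16) = 104
Area = |Σ|/2 = 52.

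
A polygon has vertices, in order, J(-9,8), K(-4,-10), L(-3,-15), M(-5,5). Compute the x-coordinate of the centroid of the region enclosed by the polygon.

-382/67

Apply the shoelace (surveyor's) formula. First the cross-terms c_i = x_i·y_{i+1} − x_{i+1}·y_i:
  122, 30, -90, 5  ⇒  2A = 67, A = 33.5.
Then Σ (x_i + x_{i+1})·c_i = -1146, so x̄ = -1146 / (6·33.5) = -382/67.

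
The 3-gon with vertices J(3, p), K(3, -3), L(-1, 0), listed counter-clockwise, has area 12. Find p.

-9

The doubled signed area Σ (x_i y_{i+1} − x_{i+1} y_i) is linear in p.
With p=0 it equals -12; the coefficient of p is -4 (from the two edges through J).
So -4·p + -12 = 2·12 = 24 ⇒ p = -9.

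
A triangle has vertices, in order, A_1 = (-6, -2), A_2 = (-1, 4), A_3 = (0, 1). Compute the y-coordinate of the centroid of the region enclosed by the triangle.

Apply Gauss's area formula. First the cross-terms c_i = x_i·y_{i+1} − x_{i+1}·y_i:
  -26, -1, 6  ⇒  2A = -21, A = -10.5.
Then Σ (y_i + y_{i+1})·c_i = -63, so ȳ = -63 / (6·(-10.5)) = 1.

1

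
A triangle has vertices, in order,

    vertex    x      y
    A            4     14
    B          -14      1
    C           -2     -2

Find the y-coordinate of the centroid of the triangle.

Apply the surveyor's formula. First the cross-terms c_i = x_i·y_{i+1} − x_{i+1}·y_i:
  200, 30, -20  ⇒  2A = 210, A = 105.
Then Σ (y_i + y_{i+1})·c_i = 2730, so ȳ = 2730 / (6·105) = 13/3.

13/3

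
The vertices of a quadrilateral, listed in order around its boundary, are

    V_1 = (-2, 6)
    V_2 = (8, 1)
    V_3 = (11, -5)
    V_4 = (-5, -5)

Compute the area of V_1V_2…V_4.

Apply the shoelace (surveyor's) formula: 2A = Σ (x_i·y_{i+1} − x_{i+1}·y_i), indices taken mod 4.
V_1→V_2: (-2)(1) − (8)(6) = -50
V_2→V_3: (8)(-5) − (11)(1) = -51
V_3→V_4: (11)(-5) − (-5)(-5) = -80
V_4→V_1: (-5)(6) − (-2)(-5) = -40
Σ = -221
Area = |Σ|/2 = 110.5.

110.5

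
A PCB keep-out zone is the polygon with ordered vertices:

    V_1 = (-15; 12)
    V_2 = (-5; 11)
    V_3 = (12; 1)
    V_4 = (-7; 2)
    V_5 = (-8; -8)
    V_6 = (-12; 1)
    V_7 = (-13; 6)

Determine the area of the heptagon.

184

Σ = (-105) + (-137) + (31) + (72) + (-104) + (-59) + (-66) = -368
Area = |Σ|/2 = 184.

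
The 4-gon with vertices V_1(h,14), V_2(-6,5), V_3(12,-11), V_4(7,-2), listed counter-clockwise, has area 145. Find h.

7

The doubled signed area Σ (x_i y_{i+1} − x_{i+1} y_i) is linear in h.
With h=0 it equals 241; the coefficient of h is 7 (from the two edges through V_1).
So 7·h + 241 = 2·145 = 290 ⇒ h = 7.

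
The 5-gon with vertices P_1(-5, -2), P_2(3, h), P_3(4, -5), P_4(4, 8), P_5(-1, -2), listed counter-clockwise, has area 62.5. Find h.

-10

The doubled signed area Σ (x_i y_{i+1} − x_{i+1} y_i) is linear in h.
With h=0 it equals 35; the coefficient of h is -9 (from the two edges through P_2).
So -9·h + 35 = 2·62.5 = 125 ⇒ h = -10.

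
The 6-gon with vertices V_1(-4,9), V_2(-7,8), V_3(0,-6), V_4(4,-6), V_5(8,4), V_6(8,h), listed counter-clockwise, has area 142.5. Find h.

7

The doubled signed area Σ (x_i y_{i+1} − x_{i+1} y_i) is linear in h.
With h=0 it equals 201; the coefficient of h is 12 (from the two edges through V_6).
So 12·h + 201 = 2·142.5 = 285 ⇒ h = 7.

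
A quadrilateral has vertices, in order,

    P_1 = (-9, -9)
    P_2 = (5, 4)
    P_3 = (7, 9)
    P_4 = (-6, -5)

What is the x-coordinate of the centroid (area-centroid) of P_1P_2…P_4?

26/81

Apply the surveyor's formula. First the cross-terms c_i = x_i·y_{i+1} − x_{i+1}·y_i:
  9, 17, 19, 9  ⇒  2A = 54, A = 27.
Then Σ (x_i + x_{i+1})·c_i = 52, so x̄ = 52 / (6·27) = 26/81.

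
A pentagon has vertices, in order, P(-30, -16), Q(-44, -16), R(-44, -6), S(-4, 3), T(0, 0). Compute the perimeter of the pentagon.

|PQ| = √((-14)² + (0)²) = √196 = 14
|QR| = √((0)² + (10)²) = √100 = 10
|RS| = √((40)² + (9)²) = √1681 = 41
|ST| = √((4)² + (-3)²) = √25 = 5
|TP| = √((-30)² + (-16)²) = √1156 = 34
Perimeter = 14 + 10 + 41 + 5 + 34 = 104.

104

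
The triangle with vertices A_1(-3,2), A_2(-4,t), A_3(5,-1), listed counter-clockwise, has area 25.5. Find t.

-4

Write out the shoelace sum; only the two edges meeting at A_2 involve t:
2·Area = [((-3)·t − (-4)·2) + ((-4)·(-1) − 5·t)] + 7
       = -8·t + 19 = 51
⇒ t = -4.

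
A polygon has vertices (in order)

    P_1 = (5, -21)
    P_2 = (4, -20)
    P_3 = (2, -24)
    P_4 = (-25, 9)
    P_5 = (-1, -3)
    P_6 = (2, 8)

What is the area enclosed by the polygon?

Apply the shoelace (surveyor's) formula: 2A = Σ (x_i·y_{i+1} − x_{i+1}·y_i), indices taken mod 6.
Σ = (-16) + (-56) + (-582) + (84) + (-2) + (-82) = -654
Area = |Σ|/2 = 327.

327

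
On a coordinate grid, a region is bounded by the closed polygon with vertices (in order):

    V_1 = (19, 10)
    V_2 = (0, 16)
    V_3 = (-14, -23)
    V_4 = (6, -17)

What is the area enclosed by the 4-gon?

Apply the surveyor's formula: 2A = Σ (x_i·y_{i+1} − x_{i+1}·y_i), indices taken mod 4.
Cross-terms: 304, 224, 376, 383  ⇒  Σ = 1287
Area = |Σ|/2 = 643.5.

643.5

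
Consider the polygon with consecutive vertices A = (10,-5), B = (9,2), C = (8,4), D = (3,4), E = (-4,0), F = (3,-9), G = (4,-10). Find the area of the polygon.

Apply the shoelace formula: 2A = Σ (x_i·y_{i+1} − x_{i+1}·y_i), indices taken mod 7.
Σ = (65) + (20) + (20) + (16) + (36) + (6) + (80) = 243
Area = |Σ|/2 = 121.5.

121.5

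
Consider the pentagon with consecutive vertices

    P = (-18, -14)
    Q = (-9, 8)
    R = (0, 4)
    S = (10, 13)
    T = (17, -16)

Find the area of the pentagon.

626.5

Σ = (-270) + (-36) + (-40) + (-381) + (-526) = -1253
Area = |Σ|/2 = 626.5.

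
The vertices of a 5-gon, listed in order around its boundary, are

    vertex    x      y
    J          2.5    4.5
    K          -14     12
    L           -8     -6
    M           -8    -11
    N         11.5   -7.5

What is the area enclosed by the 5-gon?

Apply the shoelace formula: 2A = Σ (x_i·y_{i+1} − x_{i+1}·y_i), indices taken mod 5.
Cross-terms: 93, 180, 40, 186.5, 70.5  ⇒  Σ = 570
Area = |Σ|/2 = 285.

285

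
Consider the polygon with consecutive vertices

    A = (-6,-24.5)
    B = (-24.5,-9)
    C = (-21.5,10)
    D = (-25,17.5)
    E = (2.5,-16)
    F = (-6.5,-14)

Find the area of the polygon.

Apply the surveyor's formula: 2A = Σ (x_i·y_{i+1} − x_{i+1}·y_i), indices taken mod 6.
Σ = (-546.25) + (-438.5) + (-126.25) + (356.25) + (-139) + (75.25) = -818.5
Area = |Σ|/2 = 409.25.

409.25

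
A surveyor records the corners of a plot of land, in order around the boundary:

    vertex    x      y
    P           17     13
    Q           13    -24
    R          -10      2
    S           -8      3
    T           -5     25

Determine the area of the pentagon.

740

Apply the shoelace (surveyor's) formula: 2A = Σ (x_i·y_{i+1} − x_{i+1}·y_i), indices taken mod 5.
Σ = (-577) + (-214) + (-14) + (-185) + (-490) = -1480
Area = |Σ|/2 = 740.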